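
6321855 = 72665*87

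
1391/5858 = 1391/5858 = 0.24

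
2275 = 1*2275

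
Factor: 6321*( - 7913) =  - 3^1*7^2 * 41^1*43^1*193^1 = - 50018073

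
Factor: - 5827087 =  - 7^1*163^1*5107^1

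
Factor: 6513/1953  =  3^( - 1)*7^( - 1 )*13^1*31^( - 1 )*167^1  =  2171/651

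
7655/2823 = 2 + 2009/2823 = 2.71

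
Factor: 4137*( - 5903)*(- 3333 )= 3^2*7^1*11^1*  101^1*197^1*5903^1 = 81394229763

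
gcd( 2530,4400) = 110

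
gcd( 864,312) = 24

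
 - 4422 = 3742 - 8164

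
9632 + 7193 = 16825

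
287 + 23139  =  23426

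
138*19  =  2622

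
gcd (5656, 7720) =8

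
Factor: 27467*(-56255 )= - 1545156085=- 5^1 * 11^2 * 227^1*11251^1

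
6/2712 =1/452 = 0.00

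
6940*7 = 48580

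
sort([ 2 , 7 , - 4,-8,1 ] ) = [ - 8,-4,1, 2,  7] 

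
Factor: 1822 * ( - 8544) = -2^6*3^1 * 89^1 * 911^1 = - 15567168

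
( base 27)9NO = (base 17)17ff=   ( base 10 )7206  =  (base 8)16046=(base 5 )212311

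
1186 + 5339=6525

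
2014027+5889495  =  7903522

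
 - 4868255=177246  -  5045501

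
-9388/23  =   - 409+ 19/23= -408.17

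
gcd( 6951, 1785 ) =21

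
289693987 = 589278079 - 299584092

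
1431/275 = 5 + 56/275 = 5.20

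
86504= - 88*( - 983)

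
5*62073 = 310365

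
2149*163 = 350287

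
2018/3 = 2018/3 = 672.67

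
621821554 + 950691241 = 1572512795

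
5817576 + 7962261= 13779837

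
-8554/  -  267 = 8554/267=32.04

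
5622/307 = 18 + 96/307=18.31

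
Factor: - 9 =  - 3^2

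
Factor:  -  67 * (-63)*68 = 287028  =  2^2*3^2 * 7^1*17^1*67^1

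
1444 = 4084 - 2640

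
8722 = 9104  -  382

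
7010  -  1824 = 5186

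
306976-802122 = -495146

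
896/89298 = 448/44649 =0.01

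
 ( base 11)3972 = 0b1010000101001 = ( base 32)519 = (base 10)5161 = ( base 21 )BEG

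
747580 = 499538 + 248042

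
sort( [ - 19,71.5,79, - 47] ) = [ - 47, - 19,71.5,79 ]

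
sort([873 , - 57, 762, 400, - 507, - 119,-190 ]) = [  -  507, - 190,-119,-57,400,762,873]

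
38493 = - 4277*(-9)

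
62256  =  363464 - 301208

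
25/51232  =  25/51232= 0.00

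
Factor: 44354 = 2^1*67^1* 331^1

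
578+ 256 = 834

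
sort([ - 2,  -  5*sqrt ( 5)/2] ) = [ - 5*sqrt ( 5 )/2, - 2]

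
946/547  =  946/547= 1.73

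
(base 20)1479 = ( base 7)40265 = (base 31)A4F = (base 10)9749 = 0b10011000010101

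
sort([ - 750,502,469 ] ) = [ - 750,  469,502]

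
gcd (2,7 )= 1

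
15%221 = 15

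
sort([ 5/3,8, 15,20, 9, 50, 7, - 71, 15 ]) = [ - 71, 5/3,7, 8, 9, 15, 15, 20, 50]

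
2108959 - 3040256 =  - 931297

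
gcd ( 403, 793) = 13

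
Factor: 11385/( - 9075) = -69/55=-3^1*5^( - 1 )*11^( -1)*23^1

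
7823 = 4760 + 3063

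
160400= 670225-509825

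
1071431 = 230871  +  840560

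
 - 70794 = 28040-98834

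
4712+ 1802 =6514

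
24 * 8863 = 212712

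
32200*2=64400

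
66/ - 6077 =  - 66/6077 = - 0.01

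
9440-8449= 991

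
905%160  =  105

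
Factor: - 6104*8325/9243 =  -2^3*5^2*7^1 * 13^( - 1 ) * 37^1*79^( - 1 )*109^1 = - 5646200/1027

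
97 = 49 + 48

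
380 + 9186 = 9566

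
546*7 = 3822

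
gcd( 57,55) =1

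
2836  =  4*709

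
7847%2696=2455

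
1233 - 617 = 616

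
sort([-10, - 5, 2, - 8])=[ - 10,  -  8,- 5,  2 ]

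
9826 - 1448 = 8378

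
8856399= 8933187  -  76788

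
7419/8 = 927+3/8 = 927.38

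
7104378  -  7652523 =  - 548145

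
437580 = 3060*143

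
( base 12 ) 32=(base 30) 18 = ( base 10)38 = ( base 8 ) 46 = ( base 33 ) 15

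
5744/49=5744/49=117.22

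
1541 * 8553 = 13180173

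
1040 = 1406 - 366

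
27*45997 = 1241919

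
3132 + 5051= 8183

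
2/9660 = 1/4830 = 0.00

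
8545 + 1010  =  9555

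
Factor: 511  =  7^1*73^1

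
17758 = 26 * 683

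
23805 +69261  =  93066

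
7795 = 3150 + 4645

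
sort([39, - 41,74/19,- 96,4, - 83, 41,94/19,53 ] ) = [ - 96, - 83, -41, 74/19,4 , 94/19,39,41,53 ]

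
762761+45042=807803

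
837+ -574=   263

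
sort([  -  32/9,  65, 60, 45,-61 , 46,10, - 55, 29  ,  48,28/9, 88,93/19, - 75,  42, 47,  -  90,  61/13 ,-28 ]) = [ - 90,-75,  -  61, -55, - 28,  -  32/9,  28/9 , 61/13,93/19, 10,  29, 42,45,46 , 47, 48 , 60 , 65,88 ] 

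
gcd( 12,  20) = 4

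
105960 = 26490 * 4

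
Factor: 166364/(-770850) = -83182/385425 = - 2^1*3^( - 3)*5^ ( -2)*  11^1*19^1*199^1*571^ (-1)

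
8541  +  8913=17454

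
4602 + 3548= 8150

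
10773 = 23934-13161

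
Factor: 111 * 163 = 18093 = 3^1*37^1*163^1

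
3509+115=3624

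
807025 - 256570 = 550455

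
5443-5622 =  - 179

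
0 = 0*2760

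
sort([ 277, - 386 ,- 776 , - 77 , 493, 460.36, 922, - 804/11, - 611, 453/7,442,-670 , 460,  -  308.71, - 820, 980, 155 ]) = [ - 820, - 776, - 670, - 611,-386, - 308.71, - 77, - 804/11, 453/7, 155, 277,442, 460,460.36,  493, 922, 980]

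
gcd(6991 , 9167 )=1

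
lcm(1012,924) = 21252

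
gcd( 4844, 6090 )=14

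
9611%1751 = 856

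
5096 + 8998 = 14094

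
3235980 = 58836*55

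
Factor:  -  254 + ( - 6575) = -6829=- 6829^1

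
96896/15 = 6459 + 11/15= 6459.73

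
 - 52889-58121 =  - 111010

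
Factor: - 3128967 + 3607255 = 478288 = 2^4* 167^1*179^1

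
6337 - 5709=628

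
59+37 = 96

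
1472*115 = 169280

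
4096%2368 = 1728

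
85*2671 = 227035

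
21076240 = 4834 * 4360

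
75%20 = 15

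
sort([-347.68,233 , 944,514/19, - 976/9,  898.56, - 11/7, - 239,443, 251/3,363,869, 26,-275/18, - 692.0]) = [- 692.0, - 347.68, - 239 , - 976/9, - 275/18, - 11/7,26, 514/19,  251/3,233,363, 443,869,  898.56,944]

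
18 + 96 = 114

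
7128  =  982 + 6146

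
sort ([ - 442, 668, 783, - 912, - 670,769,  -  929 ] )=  [ - 929 , - 912,- 670, - 442, 668,769,783 ] 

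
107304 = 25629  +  81675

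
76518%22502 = 9012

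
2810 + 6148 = 8958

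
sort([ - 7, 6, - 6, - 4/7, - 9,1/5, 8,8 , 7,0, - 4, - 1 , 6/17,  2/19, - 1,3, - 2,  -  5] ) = [ - 9, - 7,-6, - 5, - 4, - 2, - 1, - 1, - 4/7, 0,2/19,1/5,6/17,3,6, 7,8,8 ] 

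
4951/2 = 4951/2 = 2475.50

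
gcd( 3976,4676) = 28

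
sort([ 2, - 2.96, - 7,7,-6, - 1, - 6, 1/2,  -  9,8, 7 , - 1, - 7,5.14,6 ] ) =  [ - 9, - 7,-7 , - 6, - 6, - 2.96, - 1,  -  1, 1/2,2,5.14,6,7, 7,  8]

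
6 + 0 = 6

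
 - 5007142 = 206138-5213280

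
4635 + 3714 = 8349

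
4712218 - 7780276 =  - 3068058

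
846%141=0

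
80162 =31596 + 48566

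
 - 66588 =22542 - 89130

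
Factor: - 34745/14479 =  - 5^1*6949^1*14479^( - 1 )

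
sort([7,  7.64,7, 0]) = [0, 7,7,7.64 ] 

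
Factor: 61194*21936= 1342351584 = 2^5*3^2 *7^1*31^1*  47^1 *457^1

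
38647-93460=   -  54813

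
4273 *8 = 34184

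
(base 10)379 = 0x17B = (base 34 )b5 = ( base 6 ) 1431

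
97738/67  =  1458+52/67 = 1458.78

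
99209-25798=73411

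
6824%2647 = 1530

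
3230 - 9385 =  - 6155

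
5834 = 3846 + 1988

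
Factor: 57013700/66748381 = 2^2 *5^2*7^(-1) * 43^1*199^ ( - 1 )*13259^1*47917^ ( - 1)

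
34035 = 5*6807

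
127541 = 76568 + 50973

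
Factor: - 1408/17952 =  -2^2 * 3^( - 1)*17^(-1 ) = -4/51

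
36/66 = 6/11=0.55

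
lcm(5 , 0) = 0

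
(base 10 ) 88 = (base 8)130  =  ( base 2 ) 1011000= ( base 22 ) 40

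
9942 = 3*3314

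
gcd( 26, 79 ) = 1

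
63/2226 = 3/106 = 0.03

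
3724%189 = 133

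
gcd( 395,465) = 5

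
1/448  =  1/448 = 0.00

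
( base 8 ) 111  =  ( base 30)2d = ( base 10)73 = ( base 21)3A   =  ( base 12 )61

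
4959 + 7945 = 12904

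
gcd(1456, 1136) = 16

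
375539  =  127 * 2957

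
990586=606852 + 383734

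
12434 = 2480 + 9954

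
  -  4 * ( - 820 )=3280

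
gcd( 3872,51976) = 8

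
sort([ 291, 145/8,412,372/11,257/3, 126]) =[ 145/8,372/11  ,  257/3, 126, 291  ,  412 ] 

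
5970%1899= 273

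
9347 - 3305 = 6042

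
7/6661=7/6661 = 0.00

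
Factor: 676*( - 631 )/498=-2^1*3^(-1)*13^2*83^( - 1)*631^1 = - 213278/249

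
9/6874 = 9/6874 = 0.00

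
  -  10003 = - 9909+-94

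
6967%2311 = 34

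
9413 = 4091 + 5322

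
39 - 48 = -9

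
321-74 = 247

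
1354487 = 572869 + 781618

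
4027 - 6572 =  -2545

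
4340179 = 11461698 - 7121519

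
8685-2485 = 6200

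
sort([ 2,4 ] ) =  [ 2,4]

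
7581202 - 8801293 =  - 1220091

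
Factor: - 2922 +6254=3332 = 2^2*7^2*17^1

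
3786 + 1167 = 4953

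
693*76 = 52668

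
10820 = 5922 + 4898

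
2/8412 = 1/4206=0.00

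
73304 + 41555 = 114859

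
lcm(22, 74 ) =814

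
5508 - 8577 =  - 3069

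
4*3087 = 12348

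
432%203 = 26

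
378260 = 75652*5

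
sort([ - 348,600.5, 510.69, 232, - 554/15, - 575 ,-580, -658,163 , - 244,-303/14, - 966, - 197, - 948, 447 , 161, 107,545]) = [ - 966 ,  -  948, - 658, - 580, - 575, - 348, - 244, -197, - 554/15 ,  -  303/14,  107,161, 163,232,447,510.69, 545 , 600.5]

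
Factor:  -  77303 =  - 23^1*3361^1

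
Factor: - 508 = - 2^2 *127^1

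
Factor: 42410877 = 3^1*1553^1  *9103^1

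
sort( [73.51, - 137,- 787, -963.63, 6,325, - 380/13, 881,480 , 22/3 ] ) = [ - 963.63,  -  787, - 137, - 380/13,  6,22/3, 73.51,325,480, 881]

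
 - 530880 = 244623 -775503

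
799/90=799/90 =8.88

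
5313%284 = 201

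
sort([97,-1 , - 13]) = [ - 13, - 1,97]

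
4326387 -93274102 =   -  88947715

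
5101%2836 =2265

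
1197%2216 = 1197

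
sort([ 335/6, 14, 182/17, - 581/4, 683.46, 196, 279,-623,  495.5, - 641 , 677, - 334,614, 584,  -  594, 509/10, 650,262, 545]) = [ - 641, - 623, - 594, - 334,  -  581/4, 182/17, 14, 509/10, 335/6, 196,262, 279, 495.5,545, 584, 614, 650,677,683.46 ] 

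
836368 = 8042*104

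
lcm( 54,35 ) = 1890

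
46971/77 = 46971/77 = 610.01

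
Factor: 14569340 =2^2 * 5^1*17^1 *73^1 * 587^1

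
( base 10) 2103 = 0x837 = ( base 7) 6063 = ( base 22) 47d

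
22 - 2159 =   -  2137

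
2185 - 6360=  - 4175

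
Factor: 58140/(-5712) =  - 285/28 = - 2^( - 2) * 3^1*5^1*7^( - 1)* 19^1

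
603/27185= 603/27185  =  0.02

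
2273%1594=679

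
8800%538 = 192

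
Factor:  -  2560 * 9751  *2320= -57913139200  =  - 2^13*5^2*7^2*29^1*199^1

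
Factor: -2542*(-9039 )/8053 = 2^1*3^1* 23^1*31^1*41^1*131^1*8053^( - 1) = 22977138/8053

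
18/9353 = 18/9353 = 0.00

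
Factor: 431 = 431^1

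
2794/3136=1397/1568 = 0.89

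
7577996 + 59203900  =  66781896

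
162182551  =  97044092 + 65138459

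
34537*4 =138148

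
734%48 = 14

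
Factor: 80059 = 7^1*11437^1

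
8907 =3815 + 5092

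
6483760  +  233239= 6716999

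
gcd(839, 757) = 1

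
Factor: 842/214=421/107  =  107^(-1) * 421^1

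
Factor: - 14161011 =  - 3^1  *449^1*10513^1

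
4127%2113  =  2014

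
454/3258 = 227/1629= 0.14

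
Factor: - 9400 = - 2^3*5^2*47^1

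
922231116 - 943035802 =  - 20804686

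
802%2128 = 802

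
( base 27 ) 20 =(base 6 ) 130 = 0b110110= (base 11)4a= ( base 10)54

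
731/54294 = 731/54294  =  0.01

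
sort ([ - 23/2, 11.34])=[ - 23/2, 11.34] 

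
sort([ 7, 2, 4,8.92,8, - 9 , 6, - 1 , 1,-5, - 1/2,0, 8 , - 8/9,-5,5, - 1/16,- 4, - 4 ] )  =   [ - 9, - 5, - 5, - 4, - 4,-1,-8/9, - 1/2,  -  1/16,0,1, 2,4, 5,6,7, 8 , 8,8.92 ]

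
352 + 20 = 372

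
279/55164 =93/18388=0.01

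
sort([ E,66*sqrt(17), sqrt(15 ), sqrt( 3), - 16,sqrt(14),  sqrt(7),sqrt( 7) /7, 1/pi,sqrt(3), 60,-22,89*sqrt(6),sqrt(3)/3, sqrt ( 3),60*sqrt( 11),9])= [ - 22,-16,1/pi,sqrt( 7)/7,sqrt( 3)/3, sqrt (3),sqrt( 3), sqrt (3 ),sqrt(7),E,sqrt(14), sqrt( 15),9,60, 60*sqrt( 11 ),89 * sqrt( 6), 66*sqrt(17)]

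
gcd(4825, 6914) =1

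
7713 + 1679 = 9392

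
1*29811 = 29811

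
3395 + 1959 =5354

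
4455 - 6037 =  - 1582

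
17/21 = 17/21 = 0.81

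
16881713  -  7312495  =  9569218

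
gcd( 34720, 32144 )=112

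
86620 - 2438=84182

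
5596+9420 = 15016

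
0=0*105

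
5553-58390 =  - 52837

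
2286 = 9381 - 7095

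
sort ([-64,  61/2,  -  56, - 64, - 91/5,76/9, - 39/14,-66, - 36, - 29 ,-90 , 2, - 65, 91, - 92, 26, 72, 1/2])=[ - 92, - 90, - 66,-65, - 64,  -  64, - 56, - 36, - 29, - 91/5,-39/14,1/2,2  ,  76/9, 26, 61/2,72 , 91]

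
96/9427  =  96/9427  =  0.01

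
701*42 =29442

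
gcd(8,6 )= 2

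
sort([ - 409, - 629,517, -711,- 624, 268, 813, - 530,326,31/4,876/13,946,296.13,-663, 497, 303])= [ - 711 , - 663, -629,  -  624, - 530,-409, 31/4, 876/13, 268,296.13, 303, 326, 497, 517 , 813, 946]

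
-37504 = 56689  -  94193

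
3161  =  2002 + 1159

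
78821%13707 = 10286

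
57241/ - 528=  - 109 + 311/528 = - 108.41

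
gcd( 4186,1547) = 91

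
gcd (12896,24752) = 208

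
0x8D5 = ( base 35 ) 1tl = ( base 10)2261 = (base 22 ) 4EH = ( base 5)33021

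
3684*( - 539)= -1985676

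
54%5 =4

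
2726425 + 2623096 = 5349521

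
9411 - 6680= 2731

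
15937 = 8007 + 7930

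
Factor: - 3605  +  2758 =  - 7^1* 11^2=- 847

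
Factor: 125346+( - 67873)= 13^1*4421^1 = 57473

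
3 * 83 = 249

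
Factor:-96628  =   - 2^2*7^2*17^1*29^1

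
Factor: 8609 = 8609^1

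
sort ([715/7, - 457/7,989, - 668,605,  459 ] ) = [ - 668,  -  457/7, 715/7 , 459, 605,  989 ] 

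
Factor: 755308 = 2^2 *188827^1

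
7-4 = 3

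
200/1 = 200 = 200.00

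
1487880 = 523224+964656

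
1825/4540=365/908  =  0.40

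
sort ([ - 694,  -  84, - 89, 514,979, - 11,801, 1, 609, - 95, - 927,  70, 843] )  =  [ - 927,-694 , - 95,-89, - 84, - 11,1,70 , 514, 609,801, 843 , 979 ] 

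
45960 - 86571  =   - 40611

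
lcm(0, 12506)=0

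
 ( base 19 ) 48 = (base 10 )84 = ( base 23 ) 3f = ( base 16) 54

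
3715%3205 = 510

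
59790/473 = 126 + 192/473 = 126.41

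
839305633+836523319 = 1675828952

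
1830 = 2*915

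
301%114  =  73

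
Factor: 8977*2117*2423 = 29^1*47^1*73^1*191^1*2423^1 = 46047440707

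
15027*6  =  90162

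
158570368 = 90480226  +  68090142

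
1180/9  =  131+1/9 =131.11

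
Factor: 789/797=3^1*263^1*797^( - 1 )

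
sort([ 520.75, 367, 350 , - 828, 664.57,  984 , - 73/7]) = [ - 828, - 73/7, 350,367, 520.75, 664.57, 984] 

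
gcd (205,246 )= 41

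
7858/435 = 7858/435 = 18.06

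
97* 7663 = 743311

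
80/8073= 80/8073  =  0.01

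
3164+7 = 3171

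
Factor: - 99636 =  - 2^2*3^1*19^2*23^1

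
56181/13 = 4321 + 8/13=   4321.62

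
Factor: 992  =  2^5 * 31^1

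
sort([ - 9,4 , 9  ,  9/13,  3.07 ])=[ - 9,9/13,3.07, 4,9 ] 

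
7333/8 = 7333/8 = 916.62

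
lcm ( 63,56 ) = 504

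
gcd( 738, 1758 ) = 6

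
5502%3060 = 2442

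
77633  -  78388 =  - 755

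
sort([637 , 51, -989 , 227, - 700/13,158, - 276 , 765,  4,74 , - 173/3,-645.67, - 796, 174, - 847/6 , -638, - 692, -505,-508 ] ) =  [ - 989 , - 796,-692,-645.67, - 638,- 508, - 505, - 276  , - 847/6, - 173/3, - 700/13,4,51,  74, 158, 174,  227,637, 765]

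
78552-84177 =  - 5625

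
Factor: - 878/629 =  - 2^1*17^( - 1)*37^( - 1 )*439^1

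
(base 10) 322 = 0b101000010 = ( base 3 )102221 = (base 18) hg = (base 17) 11G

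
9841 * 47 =462527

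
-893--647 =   -  246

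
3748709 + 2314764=6063473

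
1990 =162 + 1828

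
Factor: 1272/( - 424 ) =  - 3 = - 3^1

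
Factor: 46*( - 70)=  - 2^2  *5^1*7^1*23^1 = - 3220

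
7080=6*1180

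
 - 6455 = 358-6813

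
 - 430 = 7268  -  7698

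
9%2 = 1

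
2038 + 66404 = 68442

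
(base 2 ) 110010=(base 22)26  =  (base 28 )1m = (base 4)302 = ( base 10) 50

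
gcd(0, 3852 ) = 3852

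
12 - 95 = - 83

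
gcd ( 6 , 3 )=3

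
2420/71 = 2420/71 = 34.08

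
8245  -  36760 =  - 28515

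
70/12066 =35/6033 =0.01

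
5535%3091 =2444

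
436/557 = 436/557=0.78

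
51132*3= 153396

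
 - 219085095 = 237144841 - 456229936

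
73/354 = 73/354 = 0.21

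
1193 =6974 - 5781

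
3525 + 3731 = 7256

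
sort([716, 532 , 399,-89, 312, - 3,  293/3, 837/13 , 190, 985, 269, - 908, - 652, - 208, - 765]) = [ - 908, - 765, - 652, - 208, - 89, - 3,837/13, 293/3,190, 269, 312,399, 532, 716, 985]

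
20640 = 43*480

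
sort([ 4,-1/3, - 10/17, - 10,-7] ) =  [ - 10, - 7,- 10/17, - 1/3,4]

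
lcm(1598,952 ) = 44744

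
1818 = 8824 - 7006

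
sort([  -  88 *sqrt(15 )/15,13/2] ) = [-88*sqrt(15) /15,13/2] 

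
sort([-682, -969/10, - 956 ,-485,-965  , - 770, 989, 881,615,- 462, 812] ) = [ - 965 , - 956,- 770 ,  -  682,-485 , - 462,  -  969/10, 615, 812, 881, 989]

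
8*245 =1960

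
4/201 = 4/201 = 0.02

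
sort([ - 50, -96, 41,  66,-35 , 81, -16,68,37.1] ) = [-96, - 50, - 35, - 16,  37.1, 41, 66,68, 81]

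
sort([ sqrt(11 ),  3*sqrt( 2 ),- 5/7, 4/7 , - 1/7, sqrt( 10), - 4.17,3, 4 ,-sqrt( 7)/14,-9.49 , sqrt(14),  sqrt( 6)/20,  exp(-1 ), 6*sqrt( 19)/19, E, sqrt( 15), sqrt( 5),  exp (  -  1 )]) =[ - 9.49, - 4.17,  -  5/7,-sqrt( 7)/14, - 1/7, sqrt( 6 ) /20,  exp( - 1 ),exp ( - 1), 4/7,6*sqrt( 19 )/19, sqrt( 5), E, 3, sqrt( 10 ), sqrt( 11),sqrt(14),sqrt( 15) , 4, 3*  sqrt( 2) ]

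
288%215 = 73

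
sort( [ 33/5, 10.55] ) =[33/5, 10.55]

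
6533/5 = 6533/5 = 1306.60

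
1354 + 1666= 3020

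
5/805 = 1/161=0.01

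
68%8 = 4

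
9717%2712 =1581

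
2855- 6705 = - 3850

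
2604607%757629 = 331720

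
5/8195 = 1/1639 = 0.00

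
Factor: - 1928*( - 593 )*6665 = 7620121160= 2^3*5^1*31^1*43^1*241^1*593^1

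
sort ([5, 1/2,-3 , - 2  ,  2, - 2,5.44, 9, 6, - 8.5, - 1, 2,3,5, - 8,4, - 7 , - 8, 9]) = [-8.5, - 8, - 8, - 7, - 3, - 2, - 2, - 1,1/2,2  ,  2,  3,  4,  5,5,5.44,6, 9,9]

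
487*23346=11369502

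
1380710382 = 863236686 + 517473696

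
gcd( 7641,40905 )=27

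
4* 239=956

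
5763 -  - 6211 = 11974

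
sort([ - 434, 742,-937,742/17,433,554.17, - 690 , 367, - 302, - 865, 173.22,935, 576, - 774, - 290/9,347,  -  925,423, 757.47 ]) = [ - 937, - 925, - 865,- 774 , - 690, - 434, - 302, - 290/9, 742/17,  173.22,347, 367,423 , 433,554.17, 576, 742,757.47, 935]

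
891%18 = 9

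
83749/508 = 83749/508= 164.86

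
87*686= 59682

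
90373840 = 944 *95735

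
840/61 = 13  +  47/61 = 13.77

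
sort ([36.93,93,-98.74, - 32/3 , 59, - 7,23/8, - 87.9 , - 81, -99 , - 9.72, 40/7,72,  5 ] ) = [- 99,  -  98.74, - 87.9, - 81, - 32/3, - 9.72,  -  7,23/8, 5, 40/7 , 36.93,  59,  72, 93] 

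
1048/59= 1048/59 = 17.76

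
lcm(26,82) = 1066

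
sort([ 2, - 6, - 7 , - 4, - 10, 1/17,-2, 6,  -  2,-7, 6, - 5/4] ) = [- 10, - 7, - 7, - 6,  -  4, - 2,  -  2, - 5/4, 1/17, 2,6, 6] 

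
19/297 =19/297 = 0.06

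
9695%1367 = 126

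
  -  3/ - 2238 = 1/746 = 0.00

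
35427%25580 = 9847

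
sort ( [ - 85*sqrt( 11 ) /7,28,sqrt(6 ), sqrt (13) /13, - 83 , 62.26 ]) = [ - 83, - 85*sqrt( 11) /7, sqrt( 13 ) /13,sqrt( 6 ),28,62.26]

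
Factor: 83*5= 415 =5^1*83^1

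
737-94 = 643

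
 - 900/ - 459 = 1 + 49/51= 1.96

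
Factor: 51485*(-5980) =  - 2^2 * 5^2*7^1*13^1* 23^1*1471^1 = - 307880300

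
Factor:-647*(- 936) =2^3*3^2*13^1 *647^1 = 605592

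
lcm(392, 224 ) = 1568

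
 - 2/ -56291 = 2/56291= 0.00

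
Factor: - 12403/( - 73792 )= 2^( - 6)*79^1*157^1*1153^( - 1)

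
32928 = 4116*8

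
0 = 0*53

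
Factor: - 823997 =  - 823997^1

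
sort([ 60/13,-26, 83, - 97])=[ - 97,-26, 60/13,83 ] 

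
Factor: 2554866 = 2^1 * 3^2 * 141937^1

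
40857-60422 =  - 19565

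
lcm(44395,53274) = 266370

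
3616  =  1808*2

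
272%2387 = 272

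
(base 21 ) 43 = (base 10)87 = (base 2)1010111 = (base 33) 2l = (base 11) 7a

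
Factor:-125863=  - 125863^1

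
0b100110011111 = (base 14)c7d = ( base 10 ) 2463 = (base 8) 4637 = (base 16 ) 99f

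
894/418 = 447/209 = 2.14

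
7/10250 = 7/10250 =0.00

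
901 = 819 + 82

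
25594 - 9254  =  16340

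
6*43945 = 263670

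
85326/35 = 85326/35 = 2437.89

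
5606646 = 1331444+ 4275202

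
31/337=31/337 = 0.09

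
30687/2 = 15343 + 1/2 = 15343.50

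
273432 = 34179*8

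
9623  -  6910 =2713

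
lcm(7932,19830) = 39660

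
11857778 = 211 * 56198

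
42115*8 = 336920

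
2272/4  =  568  =  568.00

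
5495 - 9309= - 3814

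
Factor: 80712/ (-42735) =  - 26904/14245 = -2^3*3^1*  5^( - 1)*7^ (- 1 )*11^( - 1 )*19^1 * 37^( - 1) * 59^1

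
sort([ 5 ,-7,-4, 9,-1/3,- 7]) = [ - 7, - 7, - 4, - 1/3, 5,9 ] 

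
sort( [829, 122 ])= [ 122,  829]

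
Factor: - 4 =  -2^2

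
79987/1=79987 = 79987.00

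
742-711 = 31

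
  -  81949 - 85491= - 167440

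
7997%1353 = 1232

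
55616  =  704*79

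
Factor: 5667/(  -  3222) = -1889/1074  =  -2^(-1)*3^( - 1)*179^ (-1)*1889^1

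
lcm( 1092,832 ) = 17472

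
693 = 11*63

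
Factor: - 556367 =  - 7^1*79481^1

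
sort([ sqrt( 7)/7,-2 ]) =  [ -2,sqrt(7)/7] 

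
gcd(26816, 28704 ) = 32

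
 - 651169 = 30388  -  681557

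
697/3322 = 697/3322 = 0.21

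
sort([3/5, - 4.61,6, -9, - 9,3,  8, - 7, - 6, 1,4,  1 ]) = [ - 9, - 9, - 7, - 6, - 4.61,3/5,1,1,3, 4,6,8 ] 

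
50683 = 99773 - 49090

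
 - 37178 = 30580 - 67758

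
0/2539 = 0= 0.00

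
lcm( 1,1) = 1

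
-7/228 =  - 1 + 221/228 = -  0.03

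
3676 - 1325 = 2351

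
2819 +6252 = 9071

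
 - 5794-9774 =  - 15568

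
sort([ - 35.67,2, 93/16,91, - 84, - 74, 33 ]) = [ - 84, - 74, - 35.67, 2,93/16,33, 91]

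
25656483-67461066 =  - 41804583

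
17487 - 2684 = 14803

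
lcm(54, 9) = 54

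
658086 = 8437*78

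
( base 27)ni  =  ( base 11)531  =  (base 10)639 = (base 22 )171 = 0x27F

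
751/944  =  751/944 = 0.80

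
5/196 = 5/196  =  0.03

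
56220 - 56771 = -551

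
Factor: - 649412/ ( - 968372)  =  179^1*907^1*242093^( - 1) = 162353/242093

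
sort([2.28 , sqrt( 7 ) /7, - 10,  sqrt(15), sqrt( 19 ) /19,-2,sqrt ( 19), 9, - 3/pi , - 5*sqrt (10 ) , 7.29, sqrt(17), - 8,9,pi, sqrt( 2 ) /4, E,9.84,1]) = [ - 5*sqrt( 10 ), - 10, - 8, - 2, - 3/pi , sqrt ( 19) /19, sqrt ( 2)/4,sqrt( 7)/7 , 1,2.28, E,pi,sqrt(15) , sqrt( 17 ), sqrt( 19) , 7.29, 9,9 , 9.84] 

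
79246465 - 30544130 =48702335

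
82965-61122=21843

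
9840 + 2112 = 11952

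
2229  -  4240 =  - 2011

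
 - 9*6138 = -55242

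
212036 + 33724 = 245760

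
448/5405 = 448/5405=0.08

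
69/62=69/62 = 1.11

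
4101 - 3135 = 966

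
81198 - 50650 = 30548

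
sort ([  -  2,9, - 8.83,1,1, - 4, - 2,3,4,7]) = [ - 8.83, - 4, - 2, - 2,  1,1,3, 4,7,9 ]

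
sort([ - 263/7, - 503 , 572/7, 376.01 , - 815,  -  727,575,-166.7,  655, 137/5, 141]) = [-815 ,-727, - 503, - 166.7, - 263/7, 137/5, 572/7, 141 , 376.01, 575,655]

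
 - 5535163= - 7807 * 709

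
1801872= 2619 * 688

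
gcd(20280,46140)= 60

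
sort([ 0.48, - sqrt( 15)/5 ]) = [ - sqrt( 15)/5, 0.48 ]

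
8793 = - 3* ( - 2931)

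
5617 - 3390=2227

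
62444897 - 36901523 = 25543374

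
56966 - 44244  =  12722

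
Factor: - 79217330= -2^1  *  5^1*41^1*101^1 * 1913^1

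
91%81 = 10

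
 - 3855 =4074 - 7929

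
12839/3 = 4279 + 2/3 = 4279.67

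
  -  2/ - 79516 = 1/39758= 0.00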